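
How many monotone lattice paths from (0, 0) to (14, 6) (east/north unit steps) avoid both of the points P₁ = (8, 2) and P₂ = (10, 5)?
Number of paths = 16545

Inclusion–exclusion. Total paths: C(20, 14) = 38760. Through P₁: C(10, 8)·C(10, 6) = 9450. Through P₂: C(15, 10)·C(5, 4) = 15015. Since P₁ is strictly southwest of P₂, a monotone path through both must visit P₁ then P₂; paths through both = C(10, 8)·C(5, 2)·C(5, 4) = 2250. Avoid both = 38760 − 9450 − 15015 + 2250 = 16545.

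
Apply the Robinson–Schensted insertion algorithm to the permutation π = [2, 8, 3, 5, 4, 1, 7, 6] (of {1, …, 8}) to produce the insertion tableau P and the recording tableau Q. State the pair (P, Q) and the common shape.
P = [1, 3, 4, 6] / [2, 7] / [5] / [8];  Q = [1, 2, 4, 7] / [3, 8] / [5] / [6];  common shape = (4, 2, 1, 1)

Row-insert the values π_1, π_2, … into P one at a time, bumping the leftmost entry strictly greater than the inserted value down to the next row. The recording tableau Q records, in position (i, j), the step at which that cell was added to P.
  Insert 2 (step 1): P = [2];  Q = [1]
  Insert 8 (step 2): P = [2, 8];  Q = [1, 2]
  Insert 3 (step 3): P = [2, 3] / [8];  Q = [1, 2] / [3]
  Insert 5 (step 4): P = [2, 3, 5] / [8];  Q = [1, 2, 4] / [3]
  Insert 4 (step 5): P = [2, 3, 4] / [5] / [8];  Q = [1, 2, 4] / [3] / [5]
  Insert 1 (step 6): P = [1, 3, 4] / [2] / [5] / [8];  Q = [1, 2, 4] / [3] / [5] / [6]
  Insert 7 (step 7): P = [1, 3, 4, 7] / [2] / [5] / [8];  Q = [1, 2, 4, 7] / [3] / [5] / [6]
  Insert 6 (step 8): P = [1, 3, 4, 6] / [2, 7] / [5] / [8];  Q = [1, 2, 4, 7] / [3, 8] / [5] / [6]
Final shape: (4, 2, 1, 1).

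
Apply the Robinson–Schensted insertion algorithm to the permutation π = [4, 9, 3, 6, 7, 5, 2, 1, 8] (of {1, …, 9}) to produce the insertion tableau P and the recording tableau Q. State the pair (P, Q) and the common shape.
P = [1, 5, 7, 8] / [2, 6] / [3] / [4] / [9];  Q = [1, 2, 5, 9] / [3, 4] / [6] / [7] / [8];  common shape = (4, 2, 1, 1, 1)

Row-insert the values π_1, π_2, … into P one at a time, bumping the leftmost entry strictly greater than the inserted value down to the next row. The recording tableau Q records, in position (i, j), the step at which that cell was added to P.
  Insert 4 (step 1): P = [4];  Q = [1]
  Insert 9 (step 2): P = [4, 9];  Q = [1, 2]
  Insert 3 (step 3): P = [3, 9] / [4];  Q = [1, 2] / [3]
  Insert 6 (step 4): P = [3, 6] / [4, 9];  Q = [1, 2] / [3, 4]
  Insert 7 (step 5): P = [3, 6, 7] / [4, 9];  Q = [1, 2, 5] / [3, 4]
  Insert 5 (step 6): P = [3, 5, 7] / [4, 6] / [9];  Q = [1, 2, 5] / [3, 4] / [6]
  Insert 2 (step 7): P = [2, 5, 7] / [3, 6] / [4] / [9];  Q = [1, 2, 5] / [3, 4] / [6] / [7]
  Insert 1 (step 8): P = [1, 5, 7] / [2, 6] / [3] / [4] / [9];  Q = [1, 2, 5] / [3, 4] / [6] / [7] / [8]
  Insert 8 (step 9): P = [1, 5, 7, 8] / [2, 6] / [3] / [4] / [9];  Q = [1, 2, 5, 9] / [3, 4] / [6] / [7] / [8]
Final shape: (4, 2, 1, 1, 1).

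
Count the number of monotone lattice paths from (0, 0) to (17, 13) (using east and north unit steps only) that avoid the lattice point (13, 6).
Number of paths = 110806290

Total paths from (0, 0) to (17, 13): C(30, 17) = 119759850. Paths through (13, 6): (paths (0, 0) → (13, 6)) × (paths (13, 6) → (17, 13)) = C(19, 13) · C(11, 4) = 27132 · 330 = 8953560. Avoidance count = 119759850 − 8953560 = 110806290.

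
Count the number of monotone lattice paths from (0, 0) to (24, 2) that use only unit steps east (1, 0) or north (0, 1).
Number of paths = 325

A monotone lattice path from (0, 0) to (24, 2) consists of 24 east steps and 2 north steps in some order, so it is determined by which 24 of the 26 steps are east. The count is C(26, 24) = 325.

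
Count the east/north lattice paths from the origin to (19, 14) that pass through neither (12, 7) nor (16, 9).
Number of paths = 573796904

Inclusion–exclusion. Total paths: C(33, 19) = 818809200. Through P₁: C(19, 12)·C(14, 7) = 172931616. Through P₂: C(25, 16)·C(8, 3) = 114406600. Since P₁ is strictly southwest of P₂, a monotone path through both must visit P₁ then P₂; paths through both = C(19, 12)·C(6, 4)·C(8, 3) = 42325920. Avoid both = 818809200 − 172931616 − 114406600 + 42325920 = 573796904.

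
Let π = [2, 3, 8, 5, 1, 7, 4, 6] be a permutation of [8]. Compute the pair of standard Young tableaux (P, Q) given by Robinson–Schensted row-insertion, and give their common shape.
P = [1, 3, 4, 6] / [2, 5, 7] / [8];  Q = [1, 2, 3, 6] / [4, 7, 8] / [5];  common shape = (4, 3, 1)

Row-insert the values π_1, π_2, … into P one at a time, bumping the leftmost entry strictly greater than the inserted value down to the next row. The recording tableau Q records, in position (i, j), the step at which that cell was added to P.
  Insert 2 (step 1): P = [2];  Q = [1]
  Insert 3 (step 2): P = [2, 3];  Q = [1, 2]
  Insert 8 (step 3): P = [2, 3, 8];  Q = [1, 2, 3]
  Insert 5 (step 4): P = [2, 3, 5] / [8];  Q = [1, 2, 3] / [4]
  Insert 1 (step 5): P = [1, 3, 5] / [2] / [8];  Q = [1, 2, 3] / [4] / [5]
  Insert 7 (step 6): P = [1, 3, 5, 7] / [2] / [8];  Q = [1, 2, 3, 6] / [4] / [5]
  Insert 4 (step 7): P = [1, 3, 4, 7] / [2, 5] / [8];  Q = [1, 2, 3, 6] / [4, 7] / [5]
  Insert 6 (step 8): P = [1, 3, 4, 6] / [2, 5, 7] / [8];  Q = [1, 2, 3, 6] / [4, 7, 8] / [5]
Final shape: (4, 3, 1).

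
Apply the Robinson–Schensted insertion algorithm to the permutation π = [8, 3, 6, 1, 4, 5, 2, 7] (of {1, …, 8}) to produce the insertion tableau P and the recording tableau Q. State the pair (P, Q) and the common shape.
P = [1, 2, 5, 7] / [3, 4] / [6] / [8];  Q = [1, 3, 6, 8] / [2, 5] / [4] / [7];  common shape = (4, 2, 1, 1)

Row-insert the values π_1, π_2, … into P one at a time, bumping the leftmost entry strictly greater than the inserted value down to the next row. The recording tableau Q records, in position (i, j), the step at which that cell was added to P.
  Insert 8 (step 1): P = [8];  Q = [1]
  Insert 3 (step 2): P = [3] / [8];  Q = [1] / [2]
  Insert 6 (step 3): P = [3, 6] / [8];  Q = [1, 3] / [2]
  Insert 1 (step 4): P = [1, 6] / [3] / [8];  Q = [1, 3] / [2] / [4]
  Insert 4 (step 5): P = [1, 4] / [3, 6] / [8];  Q = [1, 3] / [2, 5] / [4]
  Insert 5 (step 6): P = [1, 4, 5] / [3, 6] / [8];  Q = [1, 3, 6] / [2, 5] / [4]
  Insert 2 (step 7): P = [1, 2, 5] / [3, 4] / [6] / [8];  Q = [1, 3, 6] / [2, 5] / [4] / [7]
  Insert 7 (step 8): P = [1, 2, 5, 7] / [3, 4] / [6] / [8];  Q = [1, 3, 6, 8] / [2, 5] / [4] / [7]
Final shape: (4, 2, 1, 1).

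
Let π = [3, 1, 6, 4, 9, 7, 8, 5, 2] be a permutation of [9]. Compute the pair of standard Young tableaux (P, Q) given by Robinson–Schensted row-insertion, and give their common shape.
P = [1, 2, 5, 8] / [3, 4, 7] / [6] / [9];  Q = [1, 3, 5, 7] / [2, 4, 6] / [8] / [9];  common shape = (4, 3, 1, 1)

Row-insert the values π_1, π_2, … into P one at a time, bumping the leftmost entry strictly greater than the inserted value down to the next row. The recording tableau Q records, in position (i, j), the step at which that cell was added to P.
  Insert 3 (step 1): P = [3];  Q = [1]
  Insert 1 (step 2): P = [1] / [3];  Q = [1] / [2]
  Insert 6 (step 3): P = [1, 6] / [3];  Q = [1, 3] / [2]
  Insert 4 (step 4): P = [1, 4] / [3, 6];  Q = [1, 3] / [2, 4]
  Insert 9 (step 5): P = [1, 4, 9] / [3, 6];  Q = [1, 3, 5] / [2, 4]
  Insert 7 (step 6): P = [1, 4, 7] / [3, 6, 9];  Q = [1, 3, 5] / [2, 4, 6]
  Insert 8 (step 7): P = [1, 4, 7, 8] / [3, 6, 9];  Q = [1, 3, 5, 7] / [2, 4, 6]
  Insert 5 (step 8): P = [1, 4, 5, 8] / [3, 6, 7] / [9];  Q = [1, 3, 5, 7] / [2, 4, 6] / [8]
  Insert 2 (step 9): P = [1, 2, 5, 8] / [3, 4, 7] / [6] / [9];  Q = [1, 3, 5, 7] / [2, 4, 6] / [8] / [9]
Final shape: (4, 3, 1, 1).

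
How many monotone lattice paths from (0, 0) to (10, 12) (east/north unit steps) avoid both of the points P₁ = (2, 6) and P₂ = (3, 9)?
Number of paths = 549602

Inclusion–exclusion. Total paths: C(22, 10) = 646646. Through P₁: C(8, 2)·C(14, 8) = 84084. Through P₂: C(12, 3)·C(10, 7) = 26400. Since P₁ is strictly southwest of P₂, a monotone path through both must visit P₁ then P₂; paths through both = C(8, 2)·C(4, 1)·C(10, 7) = 13440. Avoid both = 646646 − 84084 − 26400 + 13440 = 549602.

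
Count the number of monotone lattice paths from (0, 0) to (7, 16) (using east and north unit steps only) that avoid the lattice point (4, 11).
Number of paths = 168717

Total paths from (0, 0) to (7, 16): C(23, 7) = 245157. Paths through (4, 11): (paths (0, 0) → (4, 11)) × (paths (4, 11) → (7, 16)) = C(15, 4) · C(8, 3) = 1365 · 56 = 76440. Avoidance count = 245157 − 76440 = 168717.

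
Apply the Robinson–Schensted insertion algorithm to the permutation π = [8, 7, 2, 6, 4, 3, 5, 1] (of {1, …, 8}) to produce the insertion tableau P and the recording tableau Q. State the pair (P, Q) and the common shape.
P = [1, 3, 5] / [2] / [4] / [6] / [7] / [8];  Q = [1, 4, 7] / [2] / [3] / [5] / [6] / [8];  common shape = (3, 1, 1, 1, 1, 1)

Row-insert the values π_1, π_2, … into P one at a time, bumping the leftmost entry strictly greater than the inserted value down to the next row. The recording tableau Q records, in position (i, j), the step at which that cell was added to P.
  Insert 8 (step 1): P = [8];  Q = [1]
  Insert 7 (step 2): P = [7] / [8];  Q = [1] / [2]
  Insert 2 (step 3): P = [2] / [7] / [8];  Q = [1] / [2] / [3]
  Insert 6 (step 4): P = [2, 6] / [7] / [8];  Q = [1, 4] / [2] / [3]
  Insert 4 (step 5): P = [2, 4] / [6] / [7] / [8];  Q = [1, 4] / [2] / [3] / [5]
  Insert 3 (step 6): P = [2, 3] / [4] / [6] / [7] / [8];  Q = [1, 4] / [2] / [3] / [5] / [6]
  Insert 5 (step 7): P = [2, 3, 5] / [4] / [6] / [7] / [8];  Q = [1, 4, 7] / [2] / [3] / [5] / [6]
  Insert 1 (step 8): P = [1, 3, 5] / [2] / [4] / [6] / [7] / [8];  Q = [1, 4, 7] / [2] / [3] / [5] / [6] / [8]
Final shape: (3, 1, 1, 1, 1, 1).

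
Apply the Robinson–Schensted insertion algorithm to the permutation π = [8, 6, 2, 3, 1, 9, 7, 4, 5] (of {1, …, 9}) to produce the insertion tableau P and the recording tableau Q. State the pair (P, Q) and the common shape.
P = [1, 3, 4, 5] / [2, 7] / [6, 9] / [8];  Q = [1, 4, 6, 9] / [2, 7] / [3, 8] / [5];  common shape = (4, 2, 2, 1)

Row-insert the values π_1, π_2, … into P one at a time, bumping the leftmost entry strictly greater than the inserted value down to the next row. The recording tableau Q records, in position (i, j), the step at which that cell was added to P.
  Insert 8 (step 1): P = [8];  Q = [1]
  Insert 6 (step 2): P = [6] / [8];  Q = [1] / [2]
  Insert 2 (step 3): P = [2] / [6] / [8];  Q = [1] / [2] / [3]
  Insert 3 (step 4): P = [2, 3] / [6] / [8];  Q = [1, 4] / [2] / [3]
  Insert 1 (step 5): P = [1, 3] / [2] / [6] / [8];  Q = [1, 4] / [2] / [3] / [5]
  Insert 9 (step 6): P = [1, 3, 9] / [2] / [6] / [8];  Q = [1, 4, 6] / [2] / [3] / [5]
  Insert 7 (step 7): P = [1, 3, 7] / [2, 9] / [6] / [8];  Q = [1, 4, 6] / [2, 7] / [3] / [5]
  Insert 4 (step 8): P = [1, 3, 4] / [2, 7] / [6, 9] / [8];  Q = [1, 4, 6] / [2, 7] / [3, 8] / [5]
  Insert 5 (step 9): P = [1, 3, 4, 5] / [2, 7] / [6, 9] / [8];  Q = [1, 4, 6, 9] / [2, 7] / [3, 8] / [5]
Final shape: (4, 2, 2, 1).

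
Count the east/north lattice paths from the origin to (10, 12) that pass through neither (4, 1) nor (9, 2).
Number of paths = 584491

Inclusion–exclusion. Total paths: C(22, 10) = 646646. Through P₁: C(5, 4)·C(17, 6) = 61880. Through P₂: C(11, 9)·C(11, 1) = 605. Since P₁ is strictly southwest of P₂, a monotone path through both must visit P₁ then P₂; paths through both = C(5, 4)·C(6, 5)·C(11, 1) = 330. Avoid both = 646646 − 61880 − 605 + 330 = 584491.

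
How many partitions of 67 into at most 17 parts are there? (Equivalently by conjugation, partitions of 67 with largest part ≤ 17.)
p(67, parts ≤ 17) = 1664525

Use the recurrence p(n, m) = p(n, m−1) + p(n−m, m): either the largest part is < m (count p(n, m−1)) or the largest part is exactly m (remove one copy of m, count p(n−m, m)). With p(0, ·) = 1 this gives p(67, parts ≤ 17) = 1664525. (By conjugating Young diagrams, this also counts partitions of 67 into at most 17 parts.)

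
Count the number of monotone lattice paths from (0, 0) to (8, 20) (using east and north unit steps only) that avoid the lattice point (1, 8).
Number of paths = 2654613

Total paths from (0, 0) to (8, 20): C(28, 8) = 3108105. Paths through (1, 8): (paths (0, 0) → (1, 8)) × (paths (1, 8) → (8, 20)) = C(9, 1) · C(19, 7) = 9 · 50388 = 453492. Avoidance count = 3108105 − 453492 = 2654613.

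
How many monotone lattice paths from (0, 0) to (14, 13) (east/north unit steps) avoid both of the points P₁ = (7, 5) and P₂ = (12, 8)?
Number of paths = 13247802

Inclusion–exclusion. Total paths: C(27, 14) = 20058300. Through P₁: C(12, 7)·C(15, 7) = 5096520. Through P₂: C(20, 12)·C(7, 2) = 2645370. Since P₁ is strictly southwest of P₂, a monotone path through both must visit P₁ then P₂; paths through both = C(12, 7)·C(8, 5)·C(7, 2) = 931392. Avoid both = 20058300 − 5096520 − 2645370 + 931392 = 13247802.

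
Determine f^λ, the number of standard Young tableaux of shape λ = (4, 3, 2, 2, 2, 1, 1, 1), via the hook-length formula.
# SYT of shape (4, 3, 2, 2, 2, 1, 1, 1) = 266240

Hook-length formula: f^λ = n! / Π hook(c), product over all cells c of the Young diagram. For λ = (4, 3, 2, 2, 2, 1, 1, 1), n = 16 boxes. Hook lengths by row (left-to-right, top-to-bottom): [11, 7, 3, 1]; [9, 5, 1]; [7, 3]; [6, 2]; [5, 1]; [3]; [2]; [1]. Product of hooks = 78586200. So f^λ = 16! / 78586200 = 20922789888000 / 78586200 = 266240.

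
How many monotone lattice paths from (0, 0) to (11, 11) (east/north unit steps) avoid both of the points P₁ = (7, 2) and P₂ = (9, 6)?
Number of paths = 585927

Inclusion–exclusion. Total paths: C(22, 11) = 705432. Through P₁: C(9, 7)·C(13, 4) = 25740. Through P₂: C(15, 9)·C(7, 2) = 105105. Since P₁ is strictly southwest of P₂, a monotone path through both must visit P₁ then P₂; paths through both = C(9, 7)·C(6, 2)·C(7, 2) = 11340. Avoid both = 705432 − 25740 − 105105 + 11340 = 585927.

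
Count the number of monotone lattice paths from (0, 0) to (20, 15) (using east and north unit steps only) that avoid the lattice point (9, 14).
Number of paths = 3238136880

Total paths from (0, 0) to (20, 15): C(35, 20) = 3247943160. Paths through (9, 14): (paths (0, 0) → (9, 14)) × (paths (9, 14) → (20, 15)) = C(23, 9) · C(12, 11) = 817190 · 12 = 9806280. Avoidance count = 3247943160 − 9806280 = 3238136880.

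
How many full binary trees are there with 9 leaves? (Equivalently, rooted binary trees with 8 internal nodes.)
C_8 = 1430

These full binary trees are counted by the Catalan number C_n = (1/(n + 1)) · C(2n, n). For n = 8: C_8 = (1/9) · C(16, 8) = 12870/9 = 1430.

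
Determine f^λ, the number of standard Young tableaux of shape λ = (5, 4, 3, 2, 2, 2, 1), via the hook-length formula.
# SYT of shape (5, 4, 3, 2, 2, 2, 1) = 34398208

Hook-length formula: f^λ = n! / Π hook(c), product over all cells c of the Young diagram. For λ = (5, 4, 3, 2, 2, 2, 1), n = 19 boxes. Hook lengths by row (left-to-right, top-to-bottom): [11, 9, 5, 3, 1]; [9, 7, 3, 1]; [7, 5, 1]; [5, 3]; [4, 2]; [3, 1]; [1]. Product of hooks = 3536379000. So f^λ = 19! / 3536379000 = 121645100408832000 / 3536379000 = 34398208.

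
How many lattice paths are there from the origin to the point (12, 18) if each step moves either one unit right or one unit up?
Number of paths = 86493225

A monotone lattice path from (0, 0) to (12, 18) consists of 12 east steps and 18 north steps in some order, so it is determined by which 12 of the 30 steps are east. The count is C(30, 12) = 86493225.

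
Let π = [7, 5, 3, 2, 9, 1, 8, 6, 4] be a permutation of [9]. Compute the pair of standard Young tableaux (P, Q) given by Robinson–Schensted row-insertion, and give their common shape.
P = [1, 4] / [2, 6] / [3, 8] / [5, 9] / [7];  Q = [1, 5] / [2, 7] / [3, 8] / [4, 9] / [6];  common shape = (2, 2, 2, 2, 1)

Row-insert the values π_1, π_2, … into P one at a time, bumping the leftmost entry strictly greater than the inserted value down to the next row. The recording tableau Q records, in position (i, j), the step at which that cell was added to P.
  Insert 7 (step 1): P = [7];  Q = [1]
  Insert 5 (step 2): P = [5] / [7];  Q = [1] / [2]
  Insert 3 (step 3): P = [3] / [5] / [7];  Q = [1] / [2] / [3]
  Insert 2 (step 4): P = [2] / [3] / [5] / [7];  Q = [1] / [2] / [3] / [4]
  Insert 9 (step 5): P = [2, 9] / [3] / [5] / [7];  Q = [1, 5] / [2] / [3] / [4]
  Insert 1 (step 6): P = [1, 9] / [2] / [3] / [5] / [7];  Q = [1, 5] / [2] / [3] / [4] / [6]
  Insert 8 (step 7): P = [1, 8] / [2, 9] / [3] / [5] / [7];  Q = [1, 5] / [2, 7] / [3] / [4] / [6]
  Insert 6 (step 8): P = [1, 6] / [2, 8] / [3, 9] / [5] / [7];  Q = [1, 5] / [2, 7] / [3, 8] / [4] / [6]
  Insert 4 (step 9): P = [1, 4] / [2, 6] / [3, 8] / [5, 9] / [7];  Q = [1, 5] / [2, 7] / [3, 8] / [4, 9] / [6]
Final shape: (2, 2, 2, 2, 1).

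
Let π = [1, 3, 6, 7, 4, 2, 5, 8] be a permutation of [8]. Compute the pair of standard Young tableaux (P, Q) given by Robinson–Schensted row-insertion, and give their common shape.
P = [1, 2, 4, 5, 8] / [3, 7] / [6];  Q = [1, 2, 3, 4, 8] / [5, 7] / [6];  common shape = (5, 2, 1)

Row-insert the values π_1, π_2, … into P one at a time, bumping the leftmost entry strictly greater than the inserted value down to the next row. The recording tableau Q records, in position (i, j), the step at which that cell was added to P.
  Insert 1 (step 1): P = [1];  Q = [1]
  Insert 3 (step 2): P = [1, 3];  Q = [1, 2]
  Insert 6 (step 3): P = [1, 3, 6];  Q = [1, 2, 3]
  Insert 7 (step 4): P = [1, 3, 6, 7];  Q = [1, 2, 3, 4]
  Insert 4 (step 5): P = [1, 3, 4, 7] / [6];  Q = [1, 2, 3, 4] / [5]
  Insert 2 (step 6): P = [1, 2, 4, 7] / [3] / [6];  Q = [1, 2, 3, 4] / [5] / [6]
  Insert 5 (step 7): P = [1, 2, 4, 5] / [3, 7] / [6];  Q = [1, 2, 3, 4] / [5, 7] / [6]
  Insert 8 (step 8): P = [1, 2, 4, 5, 8] / [3, 7] / [6];  Q = [1, 2, 3, 4, 8] / [5, 7] / [6]
Final shape: (5, 2, 1).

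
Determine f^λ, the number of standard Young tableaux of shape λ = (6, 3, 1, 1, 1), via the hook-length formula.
# SYT of shape (6, 3, 1, 1, 1) = 3696

Hook-length formula: f^λ = n! / Π hook(c), product over all cells c of the Young diagram. For λ = (6, 3, 1, 1, 1), n = 12 boxes. Hook lengths by row (left-to-right, top-to-bottom): [10, 6, 5, 3, 2, 1]; [6, 2, 1]; [3]; [2]; [1]. Product of hooks = 129600. So f^λ = 12! / 129600 = 479001600 / 129600 = 3696.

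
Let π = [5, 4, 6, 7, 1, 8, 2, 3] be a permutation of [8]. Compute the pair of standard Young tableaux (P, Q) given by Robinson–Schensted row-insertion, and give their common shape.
P = [1, 2, 3, 8] / [4, 6, 7] / [5];  Q = [1, 3, 4, 6] / [2, 7, 8] / [5];  common shape = (4, 3, 1)

Row-insert the values π_1, π_2, … into P one at a time, bumping the leftmost entry strictly greater than the inserted value down to the next row. The recording tableau Q records, in position (i, j), the step at which that cell was added to P.
  Insert 5 (step 1): P = [5];  Q = [1]
  Insert 4 (step 2): P = [4] / [5];  Q = [1] / [2]
  Insert 6 (step 3): P = [4, 6] / [5];  Q = [1, 3] / [2]
  Insert 7 (step 4): P = [4, 6, 7] / [5];  Q = [1, 3, 4] / [2]
  Insert 1 (step 5): P = [1, 6, 7] / [4] / [5];  Q = [1, 3, 4] / [2] / [5]
  Insert 8 (step 6): P = [1, 6, 7, 8] / [4] / [5];  Q = [1, 3, 4, 6] / [2] / [5]
  Insert 2 (step 7): P = [1, 2, 7, 8] / [4, 6] / [5];  Q = [1, 3, 4, 6] / [2, 7] / [5]
  Insert 3 (step 8): P = [1, 2, 3, 8] / [4, 6, 7] / [5];  Q = [1, 3, 4, 6] / [2, 7, 8] / [5]
Final shape: (4, 3, 1).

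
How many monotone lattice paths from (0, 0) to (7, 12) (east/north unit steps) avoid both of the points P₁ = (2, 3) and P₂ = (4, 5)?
Number of paths = 22448

Inclusion–exclusion. Total paths: C(19, 7) = 50388. Through P₁: C(5, 2)·C(14, 5) = 20020. Through P₂: C(9, 4)·C(10, 3) = 15120. Since P₁ is strictly southwest of P₂, a monotone path through both must visit P₁ then P₂; paths through both = C(5, 2)·C(4, 2)·C(10, 3) = 7200. Avoid both = 50388 − 20020 − 15120 + 7200 = 22448.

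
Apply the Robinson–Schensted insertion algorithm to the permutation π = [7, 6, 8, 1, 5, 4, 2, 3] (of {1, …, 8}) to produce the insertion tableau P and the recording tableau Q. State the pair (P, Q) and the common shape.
P = [1, 2, 3] / [4, 8] / [5] / [6] / [7];  Q = [1, 3, 8] / [2, 5] / [4] / [6] / [7];  common shape = (3, 2, 1, 1, 1)

Row-insert the values π_1, π_2, … into P one at a time, bumping the leftmost entry strictly greater than the inserted value down to the next row. The recording tableau Q records, in position (i, j), the step at which that cell was added to P.
  Insert 7 (step 1): P = [7];  Q = [1]
  Insert 6 (step 2): P = [6] / [7];  Q = [1] / [2]
  Insert 8 (step 3): P = [6, 8] / [7];  Q = [1, 3] / [2]
  Insert 1 (step 4): P = [1, 8] / [6] / [7];  Q = [1, 3] / [2] / [4]
  Insert 5 (step 5): P = [1, 5] / [6, 8] / [7];  Q = [1, 3] / [2, 5] / [4]
  Insert 4 (step 6): P = [1, 4] / [5, 8] / [6] / [7];  Q = [1, 3] / [2, 5] / [4] / [6]
  Insert 2 (step 7): P = [1, 2] / [4, 8] / [5] / [6] / [7];  Q = [1, 3] / [2, 5] / [4] / [6] / [7]
  Insert 3 (step 8): P = [1, 2, 3] / [4, 8] / [5] / [6] / [7];  Q = [1, 3, 8] / [2, 5] / [4] / [6] / [7]
Final shape: (3, 2, 1, 1, 1).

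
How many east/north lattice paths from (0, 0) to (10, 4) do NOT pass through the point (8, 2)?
Number of paths = 731

Total paths from (0, 0) to (10, 4): C(14, 10) = 1001. Paths through (8, 2): (paths (0, 0) → (8, 2)) × (paths (8, 2) → (10, 4)) = C(10, 8) · C(4, 2) = 45 · 6 = 270. Avoidance count = 1001 − 270 = 731.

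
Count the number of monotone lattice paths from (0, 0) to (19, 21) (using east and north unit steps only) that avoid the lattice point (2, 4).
Number of paths = 96278315100

Total paths from (0, 0) to (19, 21): C(40, 19) = 131282408400. Paths through (2, 4): (paths (0, 0) → (2, 4)) × (paths (2, 4) → (19, 21)) = C(6, 2) · C(34, 17) = 15 · 2333606220 = 35004093300. Avoidance count = 131282408400 − 35004093300 = 96278315100.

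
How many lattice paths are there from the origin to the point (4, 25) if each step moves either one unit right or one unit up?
Number of paths = 23751

A monotone lattice path from (0, 0) to (4, 25) consists of 4 east steps and 25 north steps in some order, so it is determined by which 4 of the 29 steps are east. The count is C(29, 4) = 23751.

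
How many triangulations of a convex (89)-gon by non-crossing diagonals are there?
C_87 = 16435314834665426797069144960762886143367590394940

These polygon triangulations are counted by the Catalan number C_n = (1/(n + 1)) · C(2n, n). For n = 87: C_87 = (1/88) · C(174, 87) = 1446307705450557558142084756547133980616347954754720/88 = 16435314834665426797069144960762886143367590394940.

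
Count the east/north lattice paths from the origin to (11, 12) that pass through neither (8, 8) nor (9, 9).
Number of paths = 672828

Inclusion–exclusion. Total paths: C(23, 11) = 1352078. Through P₁: C(16, 8)·C(7, 3) = 450450. Through P₂: C(18, 9)·C(5, 2) = 486200. Since P₁ is strictly southwest of P₂, a monotone path through both must visit P₁ then P₂; paths through both = C(16, 8)·C(2, 1)·C(5, 2) = 257400. Avoid both = 1352078 − 450450 − 486200 + 257400 = 672828.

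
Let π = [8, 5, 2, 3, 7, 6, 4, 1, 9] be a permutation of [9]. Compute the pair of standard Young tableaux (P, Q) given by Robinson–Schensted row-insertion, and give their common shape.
P = [1, 3, 4, 9] / [2, 6] / [5] / [7] / [8];  Q = [1, 4, 5, 9] / [2, 6] / [3] / [7] / [8];  common shape = (4, 2, 1, 1, 1)

Row-insert the values π_1, π_2, … into P one at a time, bumping the leftmost entry strictly greater than the inserted value down to the next row. The recording tableau Q records, in position (i, j), the step at which that cell was added to P.
  Insert 8 (step 1): P = [8];  Q = [1]
  Insert 5 (step 2): P = [5] / [8];  Q = [1] / [2]
  Insert 2 (step 3): P = [2] / [5] / [8];  Q = [1] / [2] / [3]
  Insert 3 (step 4): P = [2, 3] / [5] / [8];  Q = [1, 4] / [2] / [3]
  Insert 7 (step 5): P = [2, 3, 7] / [5] / [8];  Q = [1, 4, 5] / [2] / [3]
  Insert 6 (step 6): P = [2, 3, 6] / [5, 7] / [8];  Q = [1, 4, 5] / [2, 6] / [3]
  Insert 4 (step 7): P = [2, 3, 4] / [5, 6] / [7] / [8];  Q = [1, 4, 5] / [2, 6] / [3] / [7]
  Insert 1 (step 8): P = [1, 3, 4] / [2, 6] / [5] / [7] / [8];  Q = [1, 4, 5] / [2, 6] / [3] / [7] / [8]
  Insert 9 (step 9): P = [1, 3, 4, 9] / [2, 6] / [5] / [7] / [8];  Q = [1, 4, 5, 9] / [2, 6] / [3] / [7] / [8]
Final shape: (4, 2, 1, 1, 1).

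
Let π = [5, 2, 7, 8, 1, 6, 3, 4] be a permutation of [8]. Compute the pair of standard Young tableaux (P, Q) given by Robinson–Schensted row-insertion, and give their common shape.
P = [1, 3, 4] / [2, 6, 8] / [5, 7];  Q = [1, 3, 4] / [2, 6, 8] / [5, 7];  common shape = (3, 3, 2)

Row-insert the values π_1, π_2, … into P one at a time, bumping the leftmost entry strictly greater than the inserted value down to the next row. The recording tableau Q records, in position (i, j), the step at which that cell was added to P.
  Insert 5 (step 1): P = [5];  Q = [1]
  Insert 2 (step 2): P = [2] / [5];  Q = [1] / [2]
  Insert 7 (step 3): P = [2, 7] / [5];  Q = [1, 3] / [2]
  Insert 8 (step 4): P = [2, 7, 8] / [5];  Q = [1, 3, 4] / [2]
  Insert 1 (step 5): P = [1, 7, 8] / [2] / [5];  Q = [1, 3, 4] / [2] / [5]
  Insert 6 (step 6): P = [1, 6, 8] / [2, 7] / [5];  Q = [1, 3, 4] / [2, 6] / [5]
  Insert 3 (step 7): P = [1, 3, 8] / [2, 6] / [5, 7];  Q = [1, 3, 4] / [2, 6] / [5, 7]
  Insert 4 (step 8): P = [1, 3, 4] / [2, 6, 8] / [5, 7];  Q = [1, 3, 4] / [2, 6, 8] / [5, 7]
Final shape: (3, 3, 2).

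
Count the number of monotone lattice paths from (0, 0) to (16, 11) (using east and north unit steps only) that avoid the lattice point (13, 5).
Number of paths = 12318183

Total paths from (0, 0) to (16, 11): C(27, 16) = 13037895. Paths through (13, 5): (paths (0, 0) → (13, 5)) × (paths (13, 5) → (16, 11)) = C(18, 13) · C(9, 3) = 8568 · 84 = 719712. Avoidance count = 13037895 − 719712 = 12318183.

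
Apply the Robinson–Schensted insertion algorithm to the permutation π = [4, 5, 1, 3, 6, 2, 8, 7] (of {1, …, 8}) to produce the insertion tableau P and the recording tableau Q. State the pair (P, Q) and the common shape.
P = [1, 2, 6, 7] / [3, 5, 8] / [4];  Q = [1, 2, 5, 7] / [3, 4, 8] / [6];  common shape = (4, 3, 1)

Row-insert the values π_1, π_2, … into P one at a time, bumping the leftmost entry strictly greater than the inserted value down to the next row. The recording tableau Q records, in position (i, j), the step at which that cell was added to P.
  Insert 4 (step 1): P = [4];  Q = [1]
  Insert 5 (step 2): P = [4, 5];  Q = [1, 2]
  Insert 1 (step 3): P = [1, 5] / [4];  Q = [1, 2] / [3]
  Insert 3 (step 4): P = [1, 3] / [4, 5];  Q = [1, 2] / [3, 4]
  Insert 6 (step 5): P = [1, 3, 6] / [4, 5];  Q = [1, 2, 5] / [3, 4]
  Insert 2 (step 6): P = [1, 2, 6] / [3, 5] / [4];  Q = [1, 2, 5] / [3, 4] / [6]
  Insert 8 (step 7): P = [1, 2, 6, 8] / [3, 5] / [4];  Q = [1, 2, 5, 7] / [3, 4] / [6]
  Insert 7 (step 8): P = [1, 2, 6, 7] / [3, 5, 8] / [4];  Q = [1, 2, 5, 7] / [3, 4, 8] / [6]
Final shape: (4, 3, 1).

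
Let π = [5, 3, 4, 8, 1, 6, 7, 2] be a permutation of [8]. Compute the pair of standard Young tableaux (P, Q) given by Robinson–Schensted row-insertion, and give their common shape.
P = [1, 2, 6, 7] / [3, 4] / [5, 8];  Q = [1, 3, 4, 7] / [2, 6] / [5, 8];  common shape = (4, 2, 2)

Row-insert the values π_1, π_2, … into P one at a time, bumping the leftmost entry strictly greater than the inserted value down to the next row. The recording tableau Q records, in position (i, j), the step at which that cell was added to P.
  Insert 5 (step 1): P = [5];  Q = [1]
  Insert 3 (step 2): P = [3] / [5];  Q = [1] / [2]
  Insert 4 (step 3): P = [3, 4] / [5];  Q = [1, 3] / [2]
  Insert 8 (step 4): P = [3, 4, 8] / [5];  Q = [1, 3, 4] / [2]
  Insert 1 (step 5): P = [1, 4, 8] / [3] / [5];  Q = [1, 3, 4] / [2] / [5]
  Insert 6 (step 6): P = [1, 4, 6] / [3, 8] / [5];  Q = [1, 3, 4] / [2, 6] / [5]
  Insert 7 (step 7): P = [1, 4, 6, 7] / [3, 8] / [5];  Q = [1, 3, 4, 7] / [2, 6] / [5]
  Insert 2 (step 8): P = [1, 2, 6, 7] / [3, 4] / [5, 8];  Q = [1, 3, 4, 7] / [2, 6] / [5, 8]
Final shape: (4, 2, 2).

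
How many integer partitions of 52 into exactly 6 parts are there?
p(52, 6 parts) = 6510

Partitions of n into exactly k parts are in bijection with partitions of n − k into at most k parts (subtract 1 from each part). So p(52, exactly 6) = p(46, parts ≤ 6). Computing via the recurrence p(m, j) = p(m, j−1) + p(m−j, j) gives 6510.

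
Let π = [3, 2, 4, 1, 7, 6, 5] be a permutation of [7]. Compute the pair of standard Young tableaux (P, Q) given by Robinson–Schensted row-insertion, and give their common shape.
P = [1, 4, 5] / [2, 6] / [3, 7];  Q = [1, 3, 5] / [2, 6] / [4, 7];  common shape = (3, 2, 2)

Row-insert the values π_1, π_2, … into P one at a time, bumping the leftmost entry strictly greater than the inserted value down to the next row. The recording tableau Q records, in position (i, j), the step at which that cell was added to P.
  Insert 3 (step 1): P = [3];  Q = [1]
  Insert 2 (step 2): P = [2] / [3];  Q = [1] / [2]
  Insert 4 (step 3): P = [2, 4] / [3];  Q = [1, 3] / [2]
  Insert 1 (step 4): P = [1, 4] / [2] / [3];  Q = [1, 3] / [2] / [4]
  Insert 7 (step 5): P = [1, 4, 7] / [2] / [3];  Q = [1, 3, 5] / [2] / [4]
  Insert 6 (step 6): P = [1, 4, 6] / [2, 7] / [3];  Q = [1, 3, 5] / [2, 6] / [4]
  Insert 5 (step 7): P = [1, 4, 5] / [2, 6] / [3, 7];  Q = [1, 3, 5] / [2, 6] / [4, 7]
Final shape: (3, 2, 2).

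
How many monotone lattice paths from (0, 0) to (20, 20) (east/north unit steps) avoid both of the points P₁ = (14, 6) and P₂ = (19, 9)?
Number of paths = 136287355140

Inclusion–exclusion. Total paths: C(40, 20) = 137846528820. Through P₁: C(20, 14)·C(20, 6) = 1502337600. Through P₂: C(28, 19)·C(12, 1) = 82882800. Since P₁ is strictly southwest of P₂, a monotone path through both must visit P₁ then P₂; paths through both = C(20, 14)·C(8, 5)·C(12, 1) = 26046720. Avoid both = 137846528820 − 1502337600 − 82882800 + 26046720 = 136287355140.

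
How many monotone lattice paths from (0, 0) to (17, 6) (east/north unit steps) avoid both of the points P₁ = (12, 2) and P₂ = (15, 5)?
Number of paths = 48429

Inclusion–exclusion. Total paths: C(23, 17) = 100947. Through P₁: C(14, 12)·C(9, 5) = 11466. Through P₂: C(20, 15)·C(3, 2) = 46512. Since P₁ is strictly southwest of P₂, a monotone path through both must visit P₁ then P₂; paths through both = C(14, 12)·C(6, 3)·C(3, 2) = 5460. Avoid both = 100947 − 11466 − 46512 + 5460 = 48429.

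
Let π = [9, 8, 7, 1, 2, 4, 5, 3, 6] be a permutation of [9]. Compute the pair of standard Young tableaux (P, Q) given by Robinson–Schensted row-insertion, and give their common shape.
P = [1, 2, 3, 5, 6] / [4] / [7] / [8] / [9];  Q = [1, 5, 6, 7, 9] / [2] / [3] / [4] / [8];  common shape = (5, 1, 1, 1, 1)

Row-insert the values π_1, π_2, … into P one at a time, bumping the leftmost entry strictly greater than the inserted value down to the next row. The recording tableau Q records, in position (i, j), the step at which that cell was added to P.
  Insert 9 (step 1): P = [9];  Q = [1]
  Insert 8 (step 2): P = [8] / [9];  Q = [1] / [2]
  Insert 7 (step 3): P = [7] / [8] / [9];  Q = [1] / [2] / [3]
  Insert 1 (step 4): P = [1] / [7] / [8] / [9];  Q = [1] / [2] / [3] / [4]
  Insert 2 (step 5): P = [1, 2] / [7] / [8] / [9];  Q = [1, 5] / [2] / [3] / [4]
  Insert 4 (step 6): P = [1, 2, 4] / [7] / [8] / [9];  Q = [1, 5, 6] / [2] / [3] / [4]
  Insert 5 (step 7): P = [1, 2, 4, 5] / [7] / [8] / [9];  Q = [1, 5, 6, 7] / [2] / [3] / [4]
  Insert 3 (step 8): P = [1, 2, 3, 5] / [4] / [7] / [8] / [9];  Q = [1, 5, 6, 7] / [2] / [3] / [4] / [8]
  Insert 6 (step 9): P = [1, 2, 3, 5, 6] / [4] / [7] / [8] / [9];  Q = [1, 5, 6, 7, 9] / [2] / [3] / [4] / [8]
Final shape: (5, 1, 1, 1, 1).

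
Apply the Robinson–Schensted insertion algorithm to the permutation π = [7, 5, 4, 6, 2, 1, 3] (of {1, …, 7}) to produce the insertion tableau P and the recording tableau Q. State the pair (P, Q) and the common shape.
P = [1, 3] / [2, 6] / [4] / [5] / [7];  Q = [1, 4] / [2, 7] / [3] / [5] / [6];  common shape = (2, 2, 1, 1, 1)

Row-insert the values π_1, π_2, … into P one at a time, bumping the leftmost entry strictly greater than the inserted value down to the next row. The recording tableau Q records, in position (i, j), the step at which that cell was added to P.
  Insert 7 (step 1): P = [7];  Q = [1]
  Insert 5 (step 2): P = [5] / [7];  Q = [1] / [2]
  Insert 4 (step 3): P = [4] / [5] / [7];  Q = [1] / [2] / [3]
  Insert 6 (step 4): P = [4, 6] / [5] / [7];  Q = [1, 4] / [2] / [3]
  Insert 2 (step 5): P = [2, 6] / [4] / [5] / [7];  Q = [1, 4] / [2] / [3] / [5]
  Insert 1 (step 6): P = [1, 6] / [2] / [4] / [5] / [7];  Q = [1, 4] / [2] / [3] / [5] / [6]
  Insert 3 (step 7): P = [1, 3] / [2, 6] / [4] / [5] / [7];  Q = [1, 4] / [2, 7] / [3] / [5] / [6]
Final shape: (2, 2, 1, 1, 1).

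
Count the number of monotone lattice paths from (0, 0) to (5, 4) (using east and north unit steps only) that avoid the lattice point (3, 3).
Number of paths = 66

Total paths from (0, 0) to (5, 4): C(9, 5) = 126. Paths through (3, 3): (paths (0, 0) → (3, 3)) × (paths (3, 3) → (5, 4)) = C(6, 3) · C(3, 2) = 20 · 3 = 60. Avoidance count = 126 − 60 = 66.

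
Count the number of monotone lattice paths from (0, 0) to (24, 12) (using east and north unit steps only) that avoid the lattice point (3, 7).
Number of paths = 1243784100

Total paths from (0, 0) to (24, 12): C(36, 24) = 1251677700. Paths through (3, 7): (paths (0, 0) → (3, 7)) × (paths (3, 7) → (24, 12)) = C(10, 3) · C(26, 21) = 120 · 65780 = 7893600. Avoidance count = 1251677700 − 7893600 = 1243784100.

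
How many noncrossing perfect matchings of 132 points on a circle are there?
C_66 = 5632681584560312734993915705849145100

These noncrossing handshakes are counted by the Catalan number C_n = (1/(n + 1)) · C(2n, n). For n = 66: C_66 = (1/67) · C(132, 66) = 377389666165540953244592352291892721700/67 = 5632681584560312734993915705849145100.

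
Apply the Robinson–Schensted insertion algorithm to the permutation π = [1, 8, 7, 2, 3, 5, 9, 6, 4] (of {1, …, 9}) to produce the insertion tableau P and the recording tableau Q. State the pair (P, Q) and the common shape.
P = [1, 2, 3, 4, 6] / [5, 9] / [7] / [8];  Q = [1, 2, 5, 6, 7] / [3, 8] / [4] / [9];  common shape = (5, 2, 1, 1)

Row-insert the values π_1, π_2, … into P one at a time, bumping the leftmost entry strictly greater than the inserted value down to the next row. The recording tableau Q records, in position (i, j), the step at which that cell was added to P.
  Insert 1 (step 1): P = [1];  Q = [1]
  Insert 8 (step 2): P = [1, 8];  Q = [1, 2]
  Insert 7 (step 3): P = [1, 7] / [8];  Q = [1, 2] / [3]
  Insert 2 (step 4): P = [1, 2] / [7] / [8];  Q = [1, 2] / [3] / [4]
  Insert 3 (step 5): P = [1, 2, 3] / [7] / [8];  Q = [1, 2, 5] / [3] / [4]
  Insert 5 (step 6): P = [1, 2, 3, 5] / [7] / [8];  Q = [1, 2, 5, 6] / [3] / [4]
  Insert 9 (step 7): P = [1, 2, 3, 5, 9] / [7] / [8];  Q = [1, 2, 5, 6, 7] / [3] / [4]
  Insert 6 (step 8): P = [1, 2, 3, 5, 6] / [7, 9] / [8];  Q = [1, 2, 5, 6, 7] / [3, 8] / [4]
  Insert 4 (step 9): P = [1, 2, 3, 4, 6] / [5, 9] / [7] / [8];  Q = [1, 2, 5, 6, 7] / [3, 8] / [4] / [9]
Final shape: (5, 2, 1, 1).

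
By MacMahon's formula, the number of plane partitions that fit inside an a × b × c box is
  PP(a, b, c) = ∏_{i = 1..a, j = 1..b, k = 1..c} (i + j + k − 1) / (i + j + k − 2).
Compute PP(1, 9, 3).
PP(1, 9, 3) = 220

Evaluate the triple product over i = 1..1, j = 1..9, k = 1..3. The factors are (2/1) · (3/2) · (4/3) · (3/2) · (4/3) · (5/4) · (4/3) · (5/4) · … (27 factors total). The numerators and denominators telescope so the product is an integer; carrying out the multiplication exactly gives PP(1, 9, 3) = 220.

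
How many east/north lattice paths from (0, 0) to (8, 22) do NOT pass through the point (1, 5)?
Number of paths = 3776301

Total paths from (0, 0) to (8, 22): C(30, 8) = 5852925. Paths through (1, 5): (paths (0, 0) → (1, 5)) × (paths (1, 5) → (8, 22)) = C(6, 1) · C(24, 7) = 6 · 346104 = 2076624. Avoidance count = 5852925 − 2076624 = 3776301.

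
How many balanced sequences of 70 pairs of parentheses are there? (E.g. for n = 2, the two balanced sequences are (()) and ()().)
C_70 = 1321422108420282270489942177190229544600

These balanced parentheses are counted by the Catalan number C_n = (1/(n + 1)) · C(2n, n). For n = 70: C_70 = (1/71) · C(140, 70) = 93820969697840041204785894580506297666600/71 = 1321422108420282270489942177190229544600.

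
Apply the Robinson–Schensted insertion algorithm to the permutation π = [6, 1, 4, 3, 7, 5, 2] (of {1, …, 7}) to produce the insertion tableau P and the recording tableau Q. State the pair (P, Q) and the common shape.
P = [1, 2, 5] / [3, 7] / [4] / [6];  Q = [1, 3, 5] / [2, 6] / [4] / [7];  common shape = (3, 2, 1, 1)

Row-insert the values π_1, π_2, … into P one at a time, bumping the leftmost entry strictly greater than the inserted value down to the next row. The recording tableau Q records, in position (i, j), the step at which that cell was added to P.
  Insert 6 (step 1): P = [6];  Q = [1]
  Insert 1 (step 2): P = [1] / [6];  Q = [1] / [2]
  Insert 4 (step 3): P = [1, 4] / [6];  Q = [1, 3] / [2]
  Insert 3 (step 4): P = [1, 3] / [4] / [6];  Q = [1, 3] / [2] / [4]
  Insert 7 (step 5): P = [1, 3, 7] / [4] / [6];  Q = [1, 3, 5] / [2] / [4]
  Insert 5 (step 6): P = [1, 3, 5] / [4, 7] / [6];  Q = [1, 3, 5] / [2, 6] / [4]
  Insert 2 (step 7): P = [1, 2, 5] / [3, 7] / [4] / [6];  Q = [1, 3, 5] / [2, 6] / [4] / [7]
Final shape: (3, 2, 1, 1).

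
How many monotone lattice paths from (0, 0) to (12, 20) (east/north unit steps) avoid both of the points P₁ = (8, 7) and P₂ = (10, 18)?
Number of paths = 134750460

Inclusion–exclusion. Total paths: C(32, 12) = 225792840. Through P₁: C(15, 8)·C(17, 4) = 15315300. Through P₂: C(28, 10)·C(4, 2) = 78738660. Since P₁ is strictly southwest of P₂, a monotone path through both must visit P₁ then P₂; paths through both = C(15, 8)·C(13, 2)·C(4, 2) = 3011580. Avoid both = 225792840 − 15315300 − 78738660 + 3011580 = 134750460.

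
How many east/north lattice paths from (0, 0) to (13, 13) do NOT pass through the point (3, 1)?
Number of paths = 7814016

Total paths from (0, 0) to (13, 13): C(26, 13) = 10400600. Paths through (3, 1): (paths (0, 0) → (3, 1)) × (paths (3, 1) → (13, 13)) = C(4, 3) · C(22, 10) = 4 · 646646 = 2586584. Avoidance count = 10400600 − 2586584 = 7814016.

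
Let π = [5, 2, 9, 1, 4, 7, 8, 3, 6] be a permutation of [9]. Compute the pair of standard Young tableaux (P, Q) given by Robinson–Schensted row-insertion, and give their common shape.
P = [1, 3, 6, 8] / [2, 4, 7] / [5, 9];  Q = [1, 3, 6, 7] / [2, 5, 9] / [4, 8];  common shape = (4, 3, 2)

Row-insert the values π_1, π_2, … into P one at a time, bumping the leftmost entry strictly greater than the inserted value down to the next row. The recording tableau Q records, in position (i, j), the step at which that cell was added to P.
  Insert 5 (step 1): P = [5];  Q = [1]
  Insert 2 (step 2): P = [2] / [5];  Q = [1] / [2]
  Insert 9 (step 3): P = [2, 9] / [5];  Q = [1, 3] / [2]
  Insert 1 (step 4): P = [1, 9] / [2] / [5];  Q = [1, 3] / [2] / [4]
  Insert 4 (step 5): P = [1, 4] / [2, 9] / [5];  Q = [1, 3] / [2, 5] / [4]
  Insert 7 (step 6): P = [1, 4, 7] / [2, 9] / [5];  Q = [1, 3, 6] / [2, 5] / [4]
  Insert 8 (step 7): P = [1, 4, 7, 8] / [2, 9] / [5];  Q = [1, 3, 6, 7] / [2, 5] / [4]
  Insert 3 (step 8): P = [1, 3, 7, 8] / [2, 4] / [5, 9];  Q = [1, 3, 6, 7] / [2, 5] / [4, 8]
  Insert 6 (step 9): P = [1, 3, 6, 8] / [2, 4, 7] / [5, 9];  Q = [1, 3, 6, 7] / [2, 5, 9] / [4, 8]
Final shape: (4, 3, 2).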